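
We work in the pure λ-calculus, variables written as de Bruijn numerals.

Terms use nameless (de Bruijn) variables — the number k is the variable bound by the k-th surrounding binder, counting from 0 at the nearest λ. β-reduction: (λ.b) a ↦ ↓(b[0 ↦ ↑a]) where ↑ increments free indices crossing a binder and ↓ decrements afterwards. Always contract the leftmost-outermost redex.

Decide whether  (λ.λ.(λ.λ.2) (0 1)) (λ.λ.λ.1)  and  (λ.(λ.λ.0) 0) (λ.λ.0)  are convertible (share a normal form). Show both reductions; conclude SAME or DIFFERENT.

Term A:
  start: (λ.λ.(λ.λ.2) (0 1)) (λ.λ.λ.1)
  →1  λ.(λ.λ.2) (0 (λ.λ.λ.1))
  →2  λ.λ.1

Term B:
  start: (λ.(λ.λ.0) 0) (λ.λ.0)
  →1  (λ.λ.0) (λ.λ.0)
  →2  λ.0

Answer: DIFFERENT — A ⇓ λ.λ.1, B ⇓ λ.0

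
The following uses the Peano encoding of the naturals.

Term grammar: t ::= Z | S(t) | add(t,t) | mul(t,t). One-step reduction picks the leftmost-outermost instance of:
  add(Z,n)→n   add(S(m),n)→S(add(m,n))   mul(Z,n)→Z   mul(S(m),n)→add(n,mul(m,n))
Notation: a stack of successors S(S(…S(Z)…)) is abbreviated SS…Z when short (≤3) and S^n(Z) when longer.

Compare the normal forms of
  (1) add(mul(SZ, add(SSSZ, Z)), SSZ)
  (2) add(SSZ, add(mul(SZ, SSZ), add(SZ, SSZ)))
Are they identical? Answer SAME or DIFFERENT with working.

Answer: DIFFERENT — A ⇓ S^5(Z), B ⇓ S^7(Z)

Working:
Term A:
  start: add(mul(SZ, add(SSSZ, Z)), SSZ)
  step 1: add(add(add(SSSZ, Z), mul(Z, add(SSSZ, Z))), SSZ)
  step 2: add(add(S(add(SSZ, Z)), mul(Z, add(SSSZ, Z))), SSZ)
  step 3: add(S(add(add(SSZ, Z), mul(Z, add(SSSZ, Z)))), SSZ)
  step 4: S(add(add(add(SSZ, Z), mul(Z, add(SSSZ, Z))), SSZ))
  step 5: S(add(add(S(add(SZ, Z)), mul(Z, add(SSSZ, Z))), SSZ))
  step 6: S(add(S(add(add(SZ, Z), mul(Z, add(SSSZ, Z)))), SSZ))
  step 7: S(S(add(add(add(SZ, Z), mul(Z, add(SSSZ, Z))), SSZ)))
  step 8: S(S(add(add(S(add(Z, Z)), mul(Z, add(SSSZ, Z))), SSZ)))
  step 9: S(S(add(S(add(add(Z, Z), mul(Z, add(SSSZ, Z)))), SSZ)))
  step 10: S(S(S(add(add(add(Z, Z), mul(Z, add(SSSZ, Z))), SSZ))))
  step 11: S(S(S(add(add(Z, mul(Z, add(SSSZ, Z))), SSZ))))
  step 12: S(S(S(add(mul(Z, add(SSSZ, Z)), SSZ))))
  step 13: S(S(S(add(Z, SSZ))))
  step 14: S^5(Z)

Term B:
  start: add(SSZ, add(mul(SZ, SSZ), add(SZ, SSZ)))
  step 1: S(add(SZ, add(mul(SZ, SSZ), add(SZ, SSZ))))
  step 2: S(S(add(Z, add(mul(SZ, SSZ), add(SZ, SSZ)))))
  step 3: S(S(add(mul(SZ, SSZ), add(SZ, SSZ))))
  step 4: S(S(add(add(SSZ, mul(Z, SSZ)), add(SZ, SSZ))))
  step 5: S(S(add(S(add(SZ, mul(Z, SSZ))), add(SZ, SSZ))))
  step 6: S(S(S(add(add(SZ, mul(Z, SSZ)), add(SZ, SSZ)))))
  step 7: S(S(S(add(S(add(Z, mul(Z, SSZ))), add(SZ, SSZ)))))
  step 8: S(S(S(S(add(add(Z, mul(Z, SSZ)), add(SZ, SSZ))))))
  step 9: S(S(S(S(add(mul(Z, SSZ), add(SZ, SSZ))))))
  step 10: S(S(S(S(add(Z, add(SZ, SSZ))))))
  step 11: S(S(S(S(add(SZ, SSZ)))))
  step 12: S(S(S(S(S(add(Z, SSZ))))))
  step 13: S^7(Z)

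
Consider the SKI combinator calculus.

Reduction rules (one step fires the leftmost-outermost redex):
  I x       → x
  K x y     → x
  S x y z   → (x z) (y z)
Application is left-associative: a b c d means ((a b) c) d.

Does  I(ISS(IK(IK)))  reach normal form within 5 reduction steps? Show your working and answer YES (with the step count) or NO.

Answer: YES — reaches normal form SS(KK) in 4 ≤ 5 steps

Derivation:
  start: I(ISS(IK(IK)))
  →1  ISS(IK(IK))
  →2  SS(IK(IK))
  →3  SS(K(IK))
  →4  SS(KK)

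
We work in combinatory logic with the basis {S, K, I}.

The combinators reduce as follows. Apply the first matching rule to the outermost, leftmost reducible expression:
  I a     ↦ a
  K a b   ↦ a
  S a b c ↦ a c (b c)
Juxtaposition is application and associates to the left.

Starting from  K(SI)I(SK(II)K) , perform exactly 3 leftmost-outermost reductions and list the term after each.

Answer: after 3 steps: SIK

Working:
  start: K(SI)I(SK(II)K)
  →1  SI(SK(II)K)
  →2  SI(KK(IIK))
  →3  SIK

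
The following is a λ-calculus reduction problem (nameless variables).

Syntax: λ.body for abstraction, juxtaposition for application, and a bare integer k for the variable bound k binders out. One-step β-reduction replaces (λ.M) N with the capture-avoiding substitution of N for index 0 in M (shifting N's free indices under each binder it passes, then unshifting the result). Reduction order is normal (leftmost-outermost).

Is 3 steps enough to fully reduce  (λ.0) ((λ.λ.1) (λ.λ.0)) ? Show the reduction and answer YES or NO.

  start: (λ.0) ((λ.λ.1) (λ.λ.0))
  [1] (λ.λ.1) (λ.λ.0)
  [2] λ.λ.λ.0

Answer: YES — reaches normal form λ.λ.λ.0 in 2 ≤ 3 steps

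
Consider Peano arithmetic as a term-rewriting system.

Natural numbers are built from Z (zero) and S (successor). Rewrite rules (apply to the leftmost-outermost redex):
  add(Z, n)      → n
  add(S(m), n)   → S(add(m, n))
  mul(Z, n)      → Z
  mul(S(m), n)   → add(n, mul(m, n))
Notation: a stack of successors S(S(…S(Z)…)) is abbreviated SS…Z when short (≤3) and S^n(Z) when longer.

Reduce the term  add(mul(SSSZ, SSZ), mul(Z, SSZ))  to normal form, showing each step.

  start: add(mul(SSSZ, SSZ), mul(Z, SSZ))
  [1] add(add(SSZ, mul(SSZ, SSZ)), mul(Z, SSZ))
  [2] add(S(add(SZ, mul(SSZ, SSZ))), mul(Z, SSZ))
  [3] S(add(add(SZ, mul(SSZ, SSZ)), mul(Z, SSZ)))
  [4] S(add(S(add(Z, mul(SSZ, SSZ))), mul(Z, SSZ)))
  [5] S(S(add(add(Z, mul(SSZ, SSZ)), mul(Z, SSZ))))
  [6] S(S(add(mul(SSZ, SSZ), mul(Z, SSZ))))
  [7] S(S(add(add(SSZ, mul(SZ, SSZ)), mul(Z, SSZ))))
  [8] S(S(add(S(add(SZ, mul(SZ, SSZ))), mul(Z, SSZ))))
  [9] S(S(S(add(add(SZ, mul(SZ, SSZ)), mul(Z, SSZ)))))
  [10] S(S(S(add(S(add(Z, mul(SZ, SSZ))), mul(Z, SSZ)))))
  [11] S(S(S(S(add(add(Z, mul(SZ, SSZ)), mul(Z, SSZ))))))
  [12] S(S(S(S(add(mul(SZ, SSZ), mul(Z, SSZ))))))
  [13] S(S(S(S(add(add(SSZ, mul(Z, SSZ)), mul(Z, SSZ))))))
  [14] S(S(S(S(add(S(add(SZ, mul(Z, SSZ))), mul(Z, SSZ))))))
  [15] S(S(S(S(S(add(add(SZ, mul(Z, SSZ)), mul(Z, SSZ)))))))
  [16] S(S(S(S(S(add(S(add(Z, mul(Z, SSZ))), mul(Z, SSZ)))))))
  [17] S(S(S(S(S(S(add(add(Z, mul(Z, SSZ)), mul(Z, SSZ))))))))
  [18] S(S(S(S(S(S(add(mul(Z, SSZ), mul(Z, SSZ))))))))
  [19] S(S(S(S(S(S(add(Z, mul(Z, SSZ))))))))
  [20] S(S(S(S(S(S(mul(Z, SSZ)))))))
  [21] S^6(Z)

Answer: normal form = S^6(Z)  (in 21 steps)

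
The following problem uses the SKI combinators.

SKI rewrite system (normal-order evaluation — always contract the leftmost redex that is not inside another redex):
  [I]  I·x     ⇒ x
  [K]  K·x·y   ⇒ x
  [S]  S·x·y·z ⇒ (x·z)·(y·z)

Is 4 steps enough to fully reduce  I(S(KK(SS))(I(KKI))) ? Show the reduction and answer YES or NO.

  start: I(S(KK(SS))(I(KKI)))
  [1] S(KK(SS))(I(KKI))
  [2] SK(I(KKI))
  [3] SK(KKI)
  [4] SKK

Answer: YES — reaches normal form SKK in 4 ≤ 4 steps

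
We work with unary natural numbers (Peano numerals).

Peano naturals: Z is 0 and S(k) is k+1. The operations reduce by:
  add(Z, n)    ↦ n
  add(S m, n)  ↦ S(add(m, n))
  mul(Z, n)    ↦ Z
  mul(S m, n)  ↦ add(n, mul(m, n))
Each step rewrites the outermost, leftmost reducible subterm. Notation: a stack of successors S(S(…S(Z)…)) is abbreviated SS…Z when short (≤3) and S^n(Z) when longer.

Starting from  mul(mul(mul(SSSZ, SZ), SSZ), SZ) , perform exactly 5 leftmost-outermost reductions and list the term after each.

Answer: after 5 steps: add(SZ, mul(add(SZ, mul(add(Z, mul(SSZ, SZ)), SSZ)), SZ))

Working:
  start: mul(mul(mul(SSSZ, SZ), SSZ), SZ)
  [1] mul(mul(add(SZ, mul(SSZ, SZ)), SSZ), SZ)
  [2] mul(mul(S(add(Z, mul(SSZ, SZ))), SSZ), SZ)
  [3] mul(add(SSZ, mul(add(Z, mul(SSZ, SZ)), SSZ)), SZ)
  [4] mul(S(add(SZ, mul(add(Z, mul(SSZ, SZ)), SSZ))), SZ)
  [5] add(SZ, mul(add(SZ, mul(add(Z, mul(SSZ, SZ)), SSZ)), SZ))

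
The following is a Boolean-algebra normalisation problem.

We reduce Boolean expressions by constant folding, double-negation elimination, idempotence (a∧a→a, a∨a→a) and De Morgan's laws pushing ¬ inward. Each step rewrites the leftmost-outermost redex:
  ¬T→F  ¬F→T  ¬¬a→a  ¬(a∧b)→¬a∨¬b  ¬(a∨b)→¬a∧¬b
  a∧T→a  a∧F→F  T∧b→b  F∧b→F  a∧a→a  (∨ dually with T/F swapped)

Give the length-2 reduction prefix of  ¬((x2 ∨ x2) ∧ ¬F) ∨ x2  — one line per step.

  start: ¬((x2 ∨ x2) ∧ ¬F) ∨ x2
  →1  (¬(x2 ∨ x2) ∨ ¬¬F) ∨ x2
  →2  ((¬x2 ∧ ¬x2) ∨ ¬¬F) ∨ x2

Answer: after 2 steps: ((¬x2 ∧ ¬x2) ∨ ¬¬F) ∨ x2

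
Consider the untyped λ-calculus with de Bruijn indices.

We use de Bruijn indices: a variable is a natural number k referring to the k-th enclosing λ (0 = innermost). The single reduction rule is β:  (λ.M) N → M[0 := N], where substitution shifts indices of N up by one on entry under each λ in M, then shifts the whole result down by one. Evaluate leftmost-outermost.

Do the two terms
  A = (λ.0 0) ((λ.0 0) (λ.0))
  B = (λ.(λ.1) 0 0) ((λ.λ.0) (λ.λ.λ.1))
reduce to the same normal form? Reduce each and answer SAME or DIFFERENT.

Term A:
  start: (λ.0 0) ((λ.0 0) (λ.0))
  →1  (λ.0 0) (λ.0) ((λ.0 0) (λ.0))
  →2  (λ.0) (λ.0) ((λ.0 0) (λ.0))
  →3  (λ.0) ((λ.0 0) (λ.0))
  →4  (λ.0 0) (λ.0)
  →5  (λ.0) (λ.0)
  →6  λ.0

Term B:
  start: (λ.(λ.1) 0 0) ((λ.λ.0) (λ.λ.λ.1))
  →1  (λ.(λ.λ.0) (λ.λ.λ.1)) ((λ.λ.0) (λ.λ.λ.1)) ((λ.λ.0) (λ.λ.λ.1))
  →2  (λ.λ.0) (λ.λ.λ.1) ((λ.λ.0) (λ.λ.λ.1))
  →3  (λ.0) ((λ.λ.0) (λ.λ.λ.1))
  →4  (λ.λ.0) (λ.λ.λ.1)
  →5  λ.0

Answer: SAME — A ⇓ λ.0, B ⇓ λ.0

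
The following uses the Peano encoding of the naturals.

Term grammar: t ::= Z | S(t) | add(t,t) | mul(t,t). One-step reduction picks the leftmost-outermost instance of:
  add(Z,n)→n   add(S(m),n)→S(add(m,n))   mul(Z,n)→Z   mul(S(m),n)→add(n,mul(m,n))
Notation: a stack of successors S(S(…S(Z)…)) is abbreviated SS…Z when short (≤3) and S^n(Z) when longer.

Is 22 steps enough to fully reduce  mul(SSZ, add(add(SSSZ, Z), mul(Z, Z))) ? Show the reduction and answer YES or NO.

  start: mul(SSZ, add(add(SSSZ, Z), mul(Z, Z)))
  step 1: add(add(add(SSSZ, Z), mul(Z, Z)), mul(SZ, add(add(SSSZ, Z), mul(Z, Z))))
  step 2: add(add(S(add(SSZ, Z)), mul(Z, Z)), mul(SZ, add(add(SSSZ, Z), mul(Z, Z))))
  step 3: add(S(add(add(SSZ, Z), mul(Z, Z))), mul(SZ, add(add(SSSZ, Z), mul(Z, Z))))
  step 4: S(add(add(add(SSZ, Z), mul(Z, Z)), mul(SZ, add(add(SSSZ, Z), mul(Z, Z)))))
  step 5: S(add(add(S(add(SZ, Z)), mul(Z, Z)), mul(SZ, add(add(SSSZ, Z), mul(Z, Z)))))
  step 6: S(add(S(add(add(SZ, Z), mul(Z, Z))), mul(SZ, add(add(SSSZ, Z), mul(Z, Z)))))
  step 7: S(S(add(add(add(SZ, Z), mul(Z, Z)), mul(SZ, add(add(SSSZ, Z), mul(Z, Z))))))
  step 8: S(S(add(add(S(add(Z, Z)), mul(Z, Z)), mul(SZ, add(add(SSSZ, Z), mul(Z, Z))))))
  step 9: S(S(add(S(add(add(Z, Z), mul(Z, Z))), mul(SZ, add(add(SSSZ, Z), mul(Z, Z))))))
  step 10: S(S(S(add(add(add(Z, Z), mul(Z, Z)), mul(SZ, add(add(SSSZ, Z), mul(Z, Z)))))))
  step 11: S(S(S(add(add(Z, mul(Z, Z)), mul(SZ, add(add(SSSZ, Z), mul(Z, Z)))))))
  step 12: S(S(S(add(mul(Z, Z), mul(SZ, add(add(SSSZ, Z), mul(Z, Z)))))))
  step 13: S(S(S(add(Z, mul(SZ, add(add(SSSZ, Z), mul(Z, Z)))))))
  step 14: S(S(S(mul(SZ, add(add(SSSZ, Z), mul(Z, Z))))))
  step 15: S(S(S(add(add(add(SSSZ, Z), mul(Z, Z)), mul(Z, add(add(SSSZ, Z), mul(Z, Z)))))))
  step 16: S(S(S(add(add(S(add(SSZ, Z)), mul(Z, Z)), mul(Z, add(add(SSSZ, Z), mul(Z, Z)))))))
  step 17: S(S(S(add(S(add(add(SSZ, Z), mul(Z, Z))), mul(Z, add(add(SSSZ, Z), mul(Z, Z)))))))
  step 18: S(S(S(S(add(add(add(SSZ, Z), mul(Z, Z)), mul(Z, add(add(SSSZ, Z), mul(Z, Z))))))))
  step 19: S(S(S(S(add(add(S(add(SZ, Z)), mul(Z, Z)), mul(Z, add(add(SSSZ, Z), mul(Z, Z))))))))
  step 20: S(S(S(S(add(S(add(add(SZ, Z), mul(Z, Z))), mul(Z, add(add(SSSZ, Z), mul(Z, Z))))))))
  step 21: S(S(S(S(S(add(add(add(SZ, Z), mul(Z, Z)), mul(Z, add(add(SSSZ, Z), mul(Z, Z)))))))))
  step 22: S(S(S(S(S(add(add(S(add(Z, Z)), mul(Z, Z)), mul(Z, add(add(SSSZ, Z), mul(Z, Z)))))))))

Answer: NO — after 22 steps the term is S(S(S(S(S(add(add(S(add(Z, Z)), mul(Z, Z)), mul(Z, add(add(SSSZ, Z), mul(Z, Z))))))))), not yet normal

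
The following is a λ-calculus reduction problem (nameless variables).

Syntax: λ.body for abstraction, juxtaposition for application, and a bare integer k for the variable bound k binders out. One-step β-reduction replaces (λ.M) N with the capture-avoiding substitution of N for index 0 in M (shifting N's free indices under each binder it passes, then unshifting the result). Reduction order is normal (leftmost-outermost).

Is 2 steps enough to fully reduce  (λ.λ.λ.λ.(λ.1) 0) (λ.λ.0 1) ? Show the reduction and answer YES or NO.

Answer: YES — reaches normal form λ.λ.λ.0 in 2 ≤ 2 steps

Reduction:
  start: (λ.λ.λ.λ.(λ.1) 0) (λ.λ.0 1)
  [1] λ.λ.λ.(λ.1) 0
  [2] λ.λ.λ.0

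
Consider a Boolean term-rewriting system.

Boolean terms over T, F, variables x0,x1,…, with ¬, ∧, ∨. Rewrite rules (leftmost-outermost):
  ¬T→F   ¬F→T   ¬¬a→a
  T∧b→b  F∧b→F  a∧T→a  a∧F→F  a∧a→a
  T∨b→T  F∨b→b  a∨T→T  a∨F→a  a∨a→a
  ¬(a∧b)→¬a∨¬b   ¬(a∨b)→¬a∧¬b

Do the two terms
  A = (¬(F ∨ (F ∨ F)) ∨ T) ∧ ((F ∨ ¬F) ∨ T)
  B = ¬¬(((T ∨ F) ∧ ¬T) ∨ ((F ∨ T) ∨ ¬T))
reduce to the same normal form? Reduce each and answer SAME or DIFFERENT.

Term A:
  start: (¬(F ∨ (F ∨ F)) ∨ T) ∧ ((F ∨ ¬F) ∨ T)
  [1] T ∧ ((F ∨ ¬F) ∨ T)
  [2] (F ∨ ¬F) ∨ T
  [3] T

Term B:
  start: ¬¬(((T ∨ F) ∧ ¬T) ∨ ((F ∨ T) ∨ ¬T))
  [1] ((T ∨ F) ∧ ¬T) ∨ ((F ∨ T) ∨ ¬T)
  [2] (T ∧ ¬T) ∨ ((F ∨ T) ∨ ¬T)
  [3] ¬T ∨ ((F ∨ T) ∨ ¬T)
  [4] F ∨ ((F ∨ T) ∨ ¬T)
  [5] (F ∨ T) ∨ ¬T
  [6] T ∨ ¬T
  [7] T

Answer: SAME — A ⇓ T, B ⇓ T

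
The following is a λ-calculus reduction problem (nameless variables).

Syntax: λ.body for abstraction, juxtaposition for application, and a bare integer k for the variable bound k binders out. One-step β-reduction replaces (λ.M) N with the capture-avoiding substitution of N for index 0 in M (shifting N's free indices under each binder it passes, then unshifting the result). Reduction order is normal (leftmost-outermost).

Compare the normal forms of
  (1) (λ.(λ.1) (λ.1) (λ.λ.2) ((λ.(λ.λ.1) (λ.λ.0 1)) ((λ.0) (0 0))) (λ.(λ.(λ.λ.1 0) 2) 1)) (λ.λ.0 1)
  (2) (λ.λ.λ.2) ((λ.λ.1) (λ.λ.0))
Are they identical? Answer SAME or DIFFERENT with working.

Answer: DIFFERENT — A ⇓ λ.0 (λ.λ.λ.0 1), B ⇓ λ.λ.λ.λ.λ.0

Working:
Term A:
  start: (λ.(λ.1) (λ.1) (λ.λ.2) ((λ.(λ.λ.1) (λ.λ.0 1)) ((λ.0) (0 0))) (λ.(λ.(λ.λ.1 0) 2) 1)) (λ.λ.0 1)
  step 1: (λ.λ.λ.0 1) (λ.λ.λ.0 1) (λ.λ.λ.λ.0 1) ((λ.(λ.λ.1) (λ.λ.0 1)) ((λ.0) ((λ.λ.0 1) (λ.λ.0 1)))) (λ.(λ.(λ.λ.1 0) (λ.λ.0 1)) (λ.λ.0 1))
  step 2: (λ.λ.0 1) (λ.λ.λ.λ.0 1) ((λ.(λ.λ.1) (λ.λ.0 1)) ((λ.0) ((λ.λ.0 1) (λ.λ.0 1)))) (λ.(λ.(λ.λ.1 0) (λ.λ.0 1)) (λ.λ.0 1))
  step 3: (λ.0 (λ.λ.λ.λ.0 1)) ((λ.(λ.λ.1) (λ.λ.0 1)) ((λ.0) ((λ.λ.0 1) (λ.λ.0 1)))) (λ.(λ.(λ.λ.1 0) (λ.λ.0 1)) (λ.λ.0 1))
  step 4: (λ.(λ.λ.1) (λ.λ.0 1)) ((λ.0) ((λ.λ.0 1) (λ.λ.0 1))) (λ.λ.λ.λ.0 1) (λ.(λ.(λ.λ.1 0) (λ.λ.0 1)) (λ.λ.0 1))
  step 5: (λ.λ.1) (λ.λ.0 1) (λ.λ.λ.λ.0 1) (λ.(λ.(λ.λ.1 0) (λ.λ.0 1)) (λ.λ.0 1))
  step 6: (λ.λ.λ.0 1) (λ.λ.λ.λ.0 1) (λ.(λ.(λ.λ.1 0) (λ.λ.0 1)) (λ.λ.0 1))
  step 7: (λ.λ.0 1) (λ.(λ.(λ.λ.1 0) (λ.λ.0 1)) (λ.λ.0 1))
  step 8: λ.0 (λ.(λ.(λ.λ.1 0) (λ.λ.0 1)) (λ.λ.0 1))
  step 9: λ.0 (λ.(λ.λ.1 0) (λ.λ.0 1))
  step 10: λ.0 (λ.λ.(λ.λ.0 1) 0)
  step 11: λ.0 (λ.λ.λ.0 1)

Term B:
  start: (λ.λ.λ.2) ((λ.λ.1) (λ.λ.0))
  step 1: λ.λ.(λ.λ.1) (λ.λ.0)
  step 2: λ.λ.λ.λ.λ.0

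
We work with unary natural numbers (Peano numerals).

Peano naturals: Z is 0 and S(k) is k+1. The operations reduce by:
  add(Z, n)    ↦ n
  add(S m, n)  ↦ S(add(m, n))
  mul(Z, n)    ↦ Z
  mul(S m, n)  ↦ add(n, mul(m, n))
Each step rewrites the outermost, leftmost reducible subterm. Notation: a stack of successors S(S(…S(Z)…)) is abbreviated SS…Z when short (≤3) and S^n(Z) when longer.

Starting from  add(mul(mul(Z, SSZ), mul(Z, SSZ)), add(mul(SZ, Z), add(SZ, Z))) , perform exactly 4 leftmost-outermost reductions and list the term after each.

  start: add(mul(mul(Z, SSZ), mul(Z, SSZ)), add(mul(SZ, Z), add(SZ, Z)))
  →1  add(mul(Z, mul(Z, SSZ)), add(mul(SZ, Z), add(SZ, Z)))
  →2  add(Z, add(mul(SZ, Z), add(SZ, Z)))
  →3  add(mul(SZ, Z), add(SZ, Z))
  →4  add(add(Z, mul(Z, Z)), add(SZ, Z))

Answer: after 4 steps: add(add(Z, mul(Z, Z)), add(SZ, Z))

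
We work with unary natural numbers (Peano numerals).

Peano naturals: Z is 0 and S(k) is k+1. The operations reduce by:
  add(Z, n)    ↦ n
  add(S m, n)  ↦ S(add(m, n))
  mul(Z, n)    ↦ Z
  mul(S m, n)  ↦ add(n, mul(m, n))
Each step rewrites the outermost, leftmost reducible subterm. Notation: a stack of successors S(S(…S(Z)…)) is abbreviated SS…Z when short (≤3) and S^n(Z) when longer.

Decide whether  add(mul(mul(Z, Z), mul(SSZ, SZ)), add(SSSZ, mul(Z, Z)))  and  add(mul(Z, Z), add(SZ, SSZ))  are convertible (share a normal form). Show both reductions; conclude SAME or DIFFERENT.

Answer: SAME — A ⇓ SSSZ, B ⇓ SSSZ

Derivation:
Term A:
  start: add(mul(mul(Z, Z), mul(SSZ, SZ)), add(SSSZ, mul(Z, Z)))
  step 1: add(mul(Z, mul(SSZ, SZ)), add(SSSZ, mul(Z, Z)))
  step 2: add(Z, add(SSSZ, mul(Z, Z)))
  step 3: add(SSSZ, mul(Z, Z))
  step 4: S(add(SSZ, mul(Z, Z)))
  step 5: S(S(add(SZ, mul(Z, Z))))
  step 6: S(S(S(add(Z, mul(Z, Z)))))
  step 7: S(S(S(mul(Z, Z))))
  step 8: SSSZ

Term B:
  start: add(mul(Z, Z), add(SZ, SSZ))
  step 1: add(Z, add(SZ, SSZ))
  step 2: add(SZ, SSZ)
  step 3: S(add(Z, SSZ))
  step 4: SSSZ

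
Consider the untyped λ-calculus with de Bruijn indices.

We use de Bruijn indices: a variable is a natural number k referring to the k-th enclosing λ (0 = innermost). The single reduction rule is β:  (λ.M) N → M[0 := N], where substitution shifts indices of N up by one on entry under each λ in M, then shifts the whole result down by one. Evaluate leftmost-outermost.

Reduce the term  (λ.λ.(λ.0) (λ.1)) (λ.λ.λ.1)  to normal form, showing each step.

Answer: normal form = λ.λ.1  (in 2 steps)

Reduction:
  start: (λ.λ.(λ.0) (λ.1)) (λ.λ.λ.1)
  [1] λ.(λ.0) (λ.1)
  [2] λ.λ.1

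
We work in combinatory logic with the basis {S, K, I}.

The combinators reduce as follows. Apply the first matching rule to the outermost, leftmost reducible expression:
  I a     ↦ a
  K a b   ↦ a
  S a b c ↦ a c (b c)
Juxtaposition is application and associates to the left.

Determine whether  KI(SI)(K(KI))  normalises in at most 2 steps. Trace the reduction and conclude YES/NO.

  start: KI(SI)(K(KI))
  [1] I(K(KI))
  [2] K(KI)

Answer: YES — reaches normal form K(KI) in 2 ≤ 2 steps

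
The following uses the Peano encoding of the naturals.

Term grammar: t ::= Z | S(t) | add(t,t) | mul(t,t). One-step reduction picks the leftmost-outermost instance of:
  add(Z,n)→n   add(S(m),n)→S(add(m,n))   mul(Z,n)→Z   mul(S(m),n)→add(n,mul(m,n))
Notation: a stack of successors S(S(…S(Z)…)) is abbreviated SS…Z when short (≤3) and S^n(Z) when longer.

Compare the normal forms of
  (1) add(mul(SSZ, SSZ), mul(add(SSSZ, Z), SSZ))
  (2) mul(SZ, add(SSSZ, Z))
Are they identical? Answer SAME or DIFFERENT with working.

Answer: DIFFERENT — A ⇓ S^10(Z), B ⇓ SSSZ

Derivation:
Term A:
  start: add(mul(SSZ, SSZ), mul(add(SSSZ, Z), SSZ))
  [1] add(add(SSZ, mul(SZ, SSZ)), mul(add(SSSZ, Z), SSZ))
  [2] add(S(add(SZ, mul(SZ, SSZ))), mul(add(SSSZ, Z), SSZ))
  [3] S(add(add(SZ, mul(SZ, SSZ)), mul(add(SSSZ, Z), SSZ)))
  [4] S(add(S(add(Z, mul(SZ, SSZ))), mul(add(SSSZ, Z), SSZ)))
  [5] S(S(add(add(Z, mul(SZ, SSZ)), mul(add(SSSZ, Z), SSZ))))
  [6] S(S(add(mul(SZ, SSZ), mul(add(SSSZ, Z), SSZ))))
  [7] S(S(add(add(SSZ, mul(Z, SSZ)), mul(add(SSSZ, Z), SSZ))))
  [8] S(S(add(S(add(SZ, mul(Z, SSZ))), mul(add(SSSZ, Z), SSZ))))
  [9] S(S(S(add(add(SZ, mul(Z, SSZ)), mul(add(SSSZ, Z), SSZ)))))
  [10] S(S(S(add(S(add(Z, mul(Z, SSZ))), mul(add(SSSZ, Z), SSZ)))))
  [11] S(S(S(S(add(add(Z, mul(Z, SSZ)), mul(add(SSSZ, Z), SSZ))))))
  [12] S(S(S(S(add(mul(Z, SSZ), mul(add(SSSZ, Z), SSZ))))))
  [13] S(S(S(S(add(Z, mul(add(SSSZ, Z), SSZ))))))
  [14] S(S(S(S(mul(add(SSSZ, Z), SSZ)))))
  [15] S(S(S(S(mul(S(add(SSZ, Z)), SSZ)))))
  [16] S(S(S(S(add(SSZ, mul(add(SSZ, Z), SSZ))))))
  [17] S(S(S(S(S(add(SZ, mul(add(SSZ, Z), SSZ)))))))
  [18] S(S(S(S(S(S(add(Z, mul(add(SSZ, Z), SSZ))))))))
  [19] S(S(S(S(S(S(mul(add(SSZ, Z), SSZ)))))))
  [20] S(S(S(S(S(S(mul(S(add(SZ, Z)), SSZ)))))))
  [21] S(S(S(S(S(S(add(SSZ, mul(add(SZ, Z), SSZ))))))))
  [22] S(S(S(S(S(S(S(add(SZ, mul(add(SZ, Z), SSZ)))))))))
  [23] S(S(S(S(S(S(S(S(add(Z, mul(add(SZ, Z), SSZ))))))))))
  [24] S(S(S(S(S(S(S(S(mul(add(SZ, Z), SSZ)))))))))
  [25] S(S(S(S(S(S(S(S(mul(S(add(Z, Z)), SSZ)))))))))
  [26] S(S(S(S(S(S(S(S(add(SSZ, mul(add(Z, Z), SSZ))))))))))
  [27] S(S(S(S(S(S(S(S(S(add(SZ, mul(add(Z, Z), SSZ)))))))))))
  [28] S(S(S(S(S(S(S(S(S(S(add(Z, mul(add(Z, Z), SSZ))))))))))))
  [29] S(S(S(S(S(S(S(S(S(S(mul(add(Z, Z), SSZ)))))))))))
  [30] S(S(S(S(S(S(S(S(S(S(mul(Z, SSZ)))))))))))
  [31] S^10(Z)

Term B:
  start: mul(SZ, add(SSSZ, Z))
  [1] add(add(SSSZ, Z), mul(Z, add(SSSZ, Z)))
  [2] add(S(add(SSZ, Z)), mul(Z, add(SSSZ, Z)))
  [3] S(add(add(SSZ, Z), mul(Z, add(SSSZ, Z))))
  [4] S(add(S(add(SZ, Z)), mul(Z, add(SSSZ, Z))))
  [5] S(S(add(add(SZ, Z), mul(Z, add(SSSZ, Z)))))
  [6] S(S(add(S(add(Z, Z)), mul(Z, add(SSSZ, Z)))))
  [7] S(S(S(add(add(Z, Z), mul(Z, add(SSSZ, Z))))))
  [8] S(S(S(add(Z, mul(Z, add(SSSZ, Z))))))
  [9] S(S(S(mul(Z, add(SSSZ, Z)))))
  [10] SSSZ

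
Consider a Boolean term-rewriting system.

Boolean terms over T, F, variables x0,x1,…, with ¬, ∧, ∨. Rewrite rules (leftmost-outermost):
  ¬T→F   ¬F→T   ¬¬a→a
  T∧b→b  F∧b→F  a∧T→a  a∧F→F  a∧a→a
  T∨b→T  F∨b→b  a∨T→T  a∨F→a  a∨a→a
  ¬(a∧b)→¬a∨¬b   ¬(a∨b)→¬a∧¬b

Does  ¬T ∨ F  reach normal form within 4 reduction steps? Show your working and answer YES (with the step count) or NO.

  start: ¬T ∨ F
  →1  ¬T
  →2  F

Answer: YES — reaches normal form F in 2 ≤ 4 steps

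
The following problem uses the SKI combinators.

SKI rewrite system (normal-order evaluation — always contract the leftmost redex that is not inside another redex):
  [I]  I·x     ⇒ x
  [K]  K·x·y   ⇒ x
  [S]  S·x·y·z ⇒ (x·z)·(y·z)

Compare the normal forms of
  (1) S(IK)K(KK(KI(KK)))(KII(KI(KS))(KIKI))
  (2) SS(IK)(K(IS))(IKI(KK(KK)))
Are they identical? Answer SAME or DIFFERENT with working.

Answer: DIFFERENT — A ⇓ KI, B ⇓ S(KS)

Working:
Term A:
  start: S(IK)K(KK(KI(KK)))(KII(KI(KS))(KIKI))
  step 1: IK(KK(KI(KK)))(K(KK(KI(KK))))(KII(KI(KS))(KIKI))
  step 2: K(KK(KI(KK)))(K(KK(KI(KK))))(KII(KI(KS))(KIKI))
  step 3: KK(KI(KK))(KII(KI(KS))(KIKI))
  step 4: K(KII(KI(KS))(KIKI))
  step 5: K(I(KI(KS))(KIKI))
  step 6: K(KI(KS)(KIKI))
  step 7: K(I(KIKI))
  step 8: K(KIKI)
  step 9: K(II)
  step 10: KI

Term B:
  start: SS(IK)(K(IS))(IKI(KK(KK)))
  step 1: S(K(IS))(IK(K(IS)))(IKI(KK(KK)))
  step 2: K(IS)(IKI(KK(KK)))(IK(K(IS))(IKI(KK(KK))))
  step 3: IS(IK(K(IS))(IKI(KK(KK))))
  step 4: S(IK(K(IS))(IKI(KK(KK))))
  step 5: S(K(K(IS))(IKI(KK(KK))))
  step 6: S(K(IS))
  step 7: S(KS)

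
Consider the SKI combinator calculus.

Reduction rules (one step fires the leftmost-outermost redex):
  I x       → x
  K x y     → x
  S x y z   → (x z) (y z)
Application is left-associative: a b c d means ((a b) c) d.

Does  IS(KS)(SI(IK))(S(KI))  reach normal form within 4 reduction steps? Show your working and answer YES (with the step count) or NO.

  start: IS(KS)(SI(IK))(S(KI))
  →1  S(KS)(SI(IK))(S(KI))
  →2  KS(S(KI))(SI(IK)(S(KI)))
  →3  S(SI(IK)(S(KI)))
  →4  S(I(S(KI))(IK(S(KI))))

Answer: NO — after 4 steps the term is S(I(S(KI))(IK(S(KI)))), not yet normal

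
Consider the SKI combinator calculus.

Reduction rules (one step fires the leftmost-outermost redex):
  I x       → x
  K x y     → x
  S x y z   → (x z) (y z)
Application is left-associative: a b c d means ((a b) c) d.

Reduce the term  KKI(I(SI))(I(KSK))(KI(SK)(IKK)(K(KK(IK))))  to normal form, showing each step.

Answer: normal form = SIK  (in 7 steps)

Derivation:
  start: KKI(I(SI))(I(KSK))(KI(SK)(IKK)(K(KK(IK))))
  step 1: K(I(SI))(I(KSK))(KI(SK)(IKK)(K(KK(IK))))
  step 2: I(SI)(KI(SK)(IKK)(K(KK(IK))))
  step 3: SI(KI(SK)(IKK)(K(KK(IK))))
  step 4: SI(I(IKK)(K(KK(IK))))
  step 5: SI(IKK(K(KK(IK))))
  step 6: SI(KK(K(KK(IK))))
  step 7: SIK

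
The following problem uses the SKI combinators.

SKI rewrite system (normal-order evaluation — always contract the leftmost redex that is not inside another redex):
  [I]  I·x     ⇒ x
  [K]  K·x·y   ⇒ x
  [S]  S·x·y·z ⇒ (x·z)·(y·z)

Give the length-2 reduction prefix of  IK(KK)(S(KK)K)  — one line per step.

  start: IK(KK)(S(KK)K)
  →1  K(KK)(S(KK)K)
  →2  KK

Answer: after 2 steps: KK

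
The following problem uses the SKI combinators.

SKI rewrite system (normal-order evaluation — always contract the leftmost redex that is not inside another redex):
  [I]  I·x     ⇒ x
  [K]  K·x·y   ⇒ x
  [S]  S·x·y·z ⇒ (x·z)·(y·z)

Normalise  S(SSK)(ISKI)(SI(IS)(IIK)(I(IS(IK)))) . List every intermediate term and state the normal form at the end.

Answer: normal form = SK  (in 22 steps)

Reduction:
  start: S(SSK)(ISKI)(SI(IS)(IIK)(I(IS(IK))))
  →1  SSK(SI(IS)(IIK)(I(IS(IK))))(ISKI(SI(IS)(IIK)(I(IS(IK)))))
  →2  S(SI(IS)(IIK)(I(IS(IK))))(K(SI(IS)(IIK)(I(IS(IK)))))(ISKI(SI(IS)(IIK)(I(IS(IK)))))
  →3  SI(IS)(IIK)(I(IS(IK)))(ISKI(SI(IS)(IIK)(I(IS(IK)))))(K(SI(IS)(IIK)(I(IS(IK))))(ISKI(SI(IS)(IIK)(I(IS(IK))))))
  →4  I(IIK)(IS(IIK))(I(IS(IK)))(ISKI(SI(IS)(IIK)(I(IS(IK)))))(K(SI(IS)(IIK)(I(IS(IK))))(ISKI(SI(IS)(IIK)(I(IS(IK))))))
  →5  IIK(IS(IIK))(I(IS(IK)))(ISKI(SI(IS)(IIK)(I(IS(IK)))))(K(SI(IS)(IIK)(I(IS(IK))))(ISKI(SI(IS)(IIK)(I(IS(IK))))))
  →6  IK(IS(IIK))(I(IS(IK)))(ISKI(SI(IS)(IIK)(I(IS(IK)))))(K(SI(IS)(IIK)(I(IS(IK))))(ISKI(SI(IS)(IIK)(I(IS(IK))))))
  →7  K(IS(IIK))(I(IS(IK)))(ISKI(SI(IS)(IIK)(I(IS(IK)))))(K(SI(IS)(IIK)(I(IS(IK))))(ISKI(SI(IS)(IIK)(I(IS(IK))))))
  →8  IS(IIK)(ISKI(SI(IS)(IIK)(I(IS(IK)))))(K(SI(IS)(IIK)(I(IS(IK))))(ISKI(SI(IS)(IIK)(I(IS(IK))))))
  →9  S(IIK)(ISKI(SI(IS)(IIK)(I(IS(IK)))))(K(SI(IS)(IIK)(I(IS(IK))))(ISKI(SI(IS)(IIK)(I(IS(IK))))))
  →10  IIK(K(SI(IS)(IIK)(I(IS(IK))))(ISKI(SI(IS)(IIK)(I(IS(IK))))))(ISKI(SI(IS)(IIK)(I(IS(IK))))(K(SI(IS)(IIK)(I(IS(IK))))(ISKI(SI(IS)(IIK)(I(IS(IK)))))))
  →11  IK(K(SI(IS)(IIK)(I(IS(IK))))(ISKI(SI(IS)(IIK)(I(IS(IK))))))(ISKI(SI(IS)(IIK)(I(IS(IK))))(K(SI(IS)(IIK)(I(IS(IK))))(ISKI(SI(IS)(IIK)(I(IS(IK)))))))
  →12  K(K(SI(IS)(IIK)(I(IS(IK))))(ISKI(SI(IS)(IIK)(I(IS(IK))))))(ISKI(SI(IS)(IIK)(I(IS(IK))))(K(SI(IS)(IIK)(I(IS(IK))))(ISKI(SI(IS)(IIK)(I(IS(IK)))))))
  →13  K(SI(IS)(IIK)(I(IS(IK))))(ISKI(SI(IS)(IIK)(I(IS(IK)))))
  →14  SI(IS)(IIK)(I(IS(IK)))
  →15  I(IIK)(IS(IIK))(I(IS(IK)))
  →16  IIK(IS(IIK))(I(IS(IK)))
  →17  IK(IS(IIK))(I(IS(IK)))
  →18  K(IS(IIK))(I(IS(IK)))
  →19  IS(IIK)
  →20  S(IIK)
  →21  S(IK)
  →22  SK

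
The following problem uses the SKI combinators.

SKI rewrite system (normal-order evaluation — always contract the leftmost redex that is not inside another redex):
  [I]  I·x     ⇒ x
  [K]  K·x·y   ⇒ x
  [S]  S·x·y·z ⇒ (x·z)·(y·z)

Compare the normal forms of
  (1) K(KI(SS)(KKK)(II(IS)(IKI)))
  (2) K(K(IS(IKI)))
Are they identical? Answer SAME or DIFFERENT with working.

Term A:
  start: K(KI(SS)(KKK)(II(IS)(IKI)))
  [1] K(I(KKK)(II(IS)(IKI)))
  [2] K(KKK(II(IS)(IKI)))
  [3] K(K(II(IS)(IKI)))
  [4] K(K(I(IS)(IKI)))
  [5] K(K(IS(IKI)))
  [6] K(K(S(IKI)))
  [7] K(K(S(KI)))

Term B:
  start: K(K(IS(IKI)))
  [1] K(K(S(IKI)))
  [2] K(K(S(KI)))

Answer: SAME — A ⇓ K(K(S(KI))), B ⇓ K(K(S(KI)))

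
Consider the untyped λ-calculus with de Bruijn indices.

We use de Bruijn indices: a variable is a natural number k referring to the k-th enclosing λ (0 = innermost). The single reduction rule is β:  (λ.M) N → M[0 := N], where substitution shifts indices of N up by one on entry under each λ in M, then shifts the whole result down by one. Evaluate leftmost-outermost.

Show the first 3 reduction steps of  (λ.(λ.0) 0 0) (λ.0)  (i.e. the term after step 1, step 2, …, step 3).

Answer: after 3 steps: λ.0

Working:
  start: (λ.(λ.0) 0 0) (λ.0)
  →1  (λ.0) (λ.0) (λ.0)
  →2  (λ.0) (λ.0)
  →3  λ.0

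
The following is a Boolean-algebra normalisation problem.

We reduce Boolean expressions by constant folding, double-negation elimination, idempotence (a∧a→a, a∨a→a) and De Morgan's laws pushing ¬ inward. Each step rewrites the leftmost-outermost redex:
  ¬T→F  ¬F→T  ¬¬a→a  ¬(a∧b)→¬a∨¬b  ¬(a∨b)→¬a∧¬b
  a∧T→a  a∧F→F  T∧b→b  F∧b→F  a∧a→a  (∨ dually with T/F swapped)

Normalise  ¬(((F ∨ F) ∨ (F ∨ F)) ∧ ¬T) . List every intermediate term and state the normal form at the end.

  start: ¬(((F ∨ F) ∨ (F ∨ F)) ∧ ¬T)
  →1  ¬((F ∨ F) ∨ (F ∨ F)) ∨ ¬¬T
  →2  (¬(F ∨ F) ∧ ¬(F ∨ F)) ∨ ¬¬T
  →3  ¬(F ∨ F) ∨ ¬¬T
  →4  (¬F ∧ ¬F) ∨ ¬¬T
  →5  ¬F ∨ ¬¬T
  →6  T ∨ ¬¬T
  →7  T

Answer: normal form = T  (in 7 steps)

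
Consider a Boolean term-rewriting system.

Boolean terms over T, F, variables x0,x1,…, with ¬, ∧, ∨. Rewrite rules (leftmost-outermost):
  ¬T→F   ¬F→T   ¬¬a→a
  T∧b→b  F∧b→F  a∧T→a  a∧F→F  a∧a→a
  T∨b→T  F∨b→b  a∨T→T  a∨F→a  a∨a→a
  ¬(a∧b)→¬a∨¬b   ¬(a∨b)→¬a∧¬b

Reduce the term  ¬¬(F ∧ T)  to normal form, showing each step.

  start: ¬¬(F ∧ T)
  step 1: F ∧ T
  step 2: F

Answer: normal form = F  (in 2 steps)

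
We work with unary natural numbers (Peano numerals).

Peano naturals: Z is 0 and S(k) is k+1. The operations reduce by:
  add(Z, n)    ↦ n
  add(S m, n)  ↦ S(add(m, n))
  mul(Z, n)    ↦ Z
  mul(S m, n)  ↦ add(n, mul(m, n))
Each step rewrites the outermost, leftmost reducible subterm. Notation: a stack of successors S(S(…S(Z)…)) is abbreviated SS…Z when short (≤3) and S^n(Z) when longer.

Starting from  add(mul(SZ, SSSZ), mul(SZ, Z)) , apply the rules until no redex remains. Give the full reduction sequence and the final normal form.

Answer: normal form = SSSZ  (in 13 steps)

Working:
  start: add(mul(SZ, SSSZ), mul(SZ, Z))
  →1  add(add(SSSZ, mul(Z, SSSZ)), mul(SZ, Z))
  →2  add(S(add(SSZ, mul(Z, SSSZ))), mul(SZ, Z))
  →3  S(add(add(SSZ, mul(Z, SSSZ)), mul(SZ, Z)))
  →4  S(add(S(add(SZ, mul(Z, SSSZ))), mul(SZ, Z)))
  →5  S(S(add(add(SZ, mul(Z, SSSZ)), mul(SZ, Z))))
  →6  S(S(add(S(add(Z, mul(Z, SSSZ))), mul(SZ, Z))))
  →7  S(S(S(add(add(Z, mul(Z, SSSZ)), mul(SZ, Z)))))
  →8  S(S(S(add(mul(Z, SSSZ), mul(SZ, Z)))))
  →9  S(S(S(add(Z, mul(SZ, Z)))))
  →10  S(S(S(mul(SZ, Z))))
  →11  S(S(S(add(Z, mul(Z, Z)))))
  →12  S(S(S(mul(Z, Z))))
  →13  SSSZ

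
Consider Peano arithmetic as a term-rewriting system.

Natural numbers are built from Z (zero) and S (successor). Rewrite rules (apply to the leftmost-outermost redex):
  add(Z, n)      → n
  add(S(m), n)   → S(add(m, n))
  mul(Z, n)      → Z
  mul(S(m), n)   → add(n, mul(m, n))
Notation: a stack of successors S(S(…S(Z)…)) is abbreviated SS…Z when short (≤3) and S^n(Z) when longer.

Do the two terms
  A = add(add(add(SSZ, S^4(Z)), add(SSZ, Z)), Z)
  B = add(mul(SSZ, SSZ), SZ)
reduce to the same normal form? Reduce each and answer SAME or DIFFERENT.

Answer: DIFFERENT — A ⇓ S^8(Z), B ⇓ S^5(Z)

Reduction:
Term A:
  start: add(add(add(SSZ, S^4(Z)), add(SSZ, Z)), Z)
  step 1: add(add(S(add(SZ, S^4(Z))), add(SSZ, Z)), Z)
  step 2: add(S(add(add(SZ, S^4(Z)), add(SSZ, Z))), Z)
  step 3: S(add(add(add(SZ, S^4(Z)), add(SSZ, Z)), Z))
  step 4: S(add(add(S(add(Z, S^4(Z))), add(SSZ, Z)), Z))
  step 5: S(add(S(add(add(Z, S^4(Z)), add(SSZ, Z))), Z))
  step 6: S(S(add(add(add(Z, S^4(Z)), add(SSZ, Z)), Z)))
  step 7: S(S(add(add(S^4(Z), add(SSZ, Z)), Z)))
  step 8: S(S(add(S(add(SSSZ, add(SSZ, Z))), Z)))
  step 9: S(S(S(add(add(SSSZ, add(SSZ, Z)), Z))))
  step 10: S(S(S(add(S(add(SSZ, add(SSZ, Z))), Z))))
  step 11: S(S(S(S(add(add(SSZ, add(SSZ, Z)), Z)))))
  step 12: S(S(S(S(add(S(add(SZ, add(SSZ, Z))), Z)))))
  step 13: S(S(S(S(S(add(add(SZ, add(SSZ, Z)), Z))))))
  step 14: S(S(S(S(S(add(S(add(Z, add(SSZ, Z))), Z))))))
  step 15: S(S(S(S(S(S(add(add(Z, add(SSZ, Z)), Z)))))))
  step 16: S(S(S(S(S(S(add(add(SSZ, Z), Z)))))))
  step 17: S(S(S(S(S(S(add(S(add(SZ, Z)), Z)))))))
  step 18: S(S(S(S(S(S(S(add(add(SZ, Z), Z))))))))
  step 19: S(S(S(S(S(S(S(add(S(add(Z, Z)), Z))))))))
  step 20: S(S(S(S(S(S(S(S(add(add(Z, Z), Z)))))))))
  step 21: S(S(S(S(S(S(S(S(add(Z, Z)))))))))
  step 22: S^8(Z)

Term B:
  start: add(mul(SSZ, SSZ), SZ)
  step 1: add(add(SSZ, mul(SZ, SSZ)), SZ)
  step 2: add(S(add(SZ, mul(SZ, SSZ))), SZ)
  step 3: S(add(add(SZ, mul(SZ, SSZ)), SZ))
  step 4: S(add(S(add(Z, mul(SZ, SSZ))), SZ))
  step 5: S(S(add(add(Z, mul(SZ, SSZ)), SZ)))
  step 6: S(S(add(mul(SZ, SSZ), SZ)))
  step 7: S(S(add(add(SSZ, mul(Z, SSZ)), SZ)))
  step 8: S(S(add(S(add(SZ, mul(Z, SSZ))), SZ)))
  step 9: S(S(S(add(add(SZ, mul(Z, SSZ)), SZ))))
  step 10: S(S(S(add(S(add(Z, mul(Z, SSZ))), SZ))))
  step 11: S(S(S(S(add(add(Z, mul(Z, SSZ)), SZ)))))
  step 12: S(S(S(S(add(mul(Z, SSZ), SZ)))))
  step 13: S(S(S(S(add(Z, SZ)))))
  step 14: S^5(Z)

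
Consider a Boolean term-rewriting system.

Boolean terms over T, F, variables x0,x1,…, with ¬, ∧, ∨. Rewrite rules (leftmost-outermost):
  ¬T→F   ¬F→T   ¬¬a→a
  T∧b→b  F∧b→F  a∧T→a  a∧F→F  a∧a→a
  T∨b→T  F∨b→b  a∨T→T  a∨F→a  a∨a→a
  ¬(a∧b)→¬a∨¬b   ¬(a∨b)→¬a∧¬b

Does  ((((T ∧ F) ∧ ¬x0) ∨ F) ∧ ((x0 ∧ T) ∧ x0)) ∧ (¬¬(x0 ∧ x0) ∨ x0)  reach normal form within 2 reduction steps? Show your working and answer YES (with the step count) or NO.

  start: ((((T ∧ F) ∧ ¬x0) ∨ F) ∧ ((x0 ∧ T) ∧ x0)) ∧ (¬¬(x0 ∧ x0) ∨ x0)
  →1  (((T ∧ F) ∧ ¬x0) ∧ ((x0 ∧ T) ∧ x0)) ∧ (¬¬(x0 ∧ x0) ∨ x0)
  →2  ((F ∧ ¬x0) ∧ ((x0 ∧ T) ∧ x0)) ∧ (¬¬(x0 ∧ x0) ∨ x0)

Answer: NO — after 2 steps the term is ((F ∧ ¬x0) ∧ ((x0 ∧ T) ∧ x0)) ∧ (¬¬(x0 ∧ x0) ∨ x0), not yet normal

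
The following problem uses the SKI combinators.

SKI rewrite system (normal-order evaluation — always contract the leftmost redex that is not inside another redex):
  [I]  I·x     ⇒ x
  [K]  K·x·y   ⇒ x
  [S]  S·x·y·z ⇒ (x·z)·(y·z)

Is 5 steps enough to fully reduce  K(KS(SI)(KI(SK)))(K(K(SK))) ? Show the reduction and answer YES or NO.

Answer: YES — reaches normal form SI in 3 ≤ 5 steps

Working:
  start: K(KS(SI)(KI(SK)))(K(K(SK)))
  →1  KS(SI)(KI(SK))
  →2  S(KI(SK))
  →3  SI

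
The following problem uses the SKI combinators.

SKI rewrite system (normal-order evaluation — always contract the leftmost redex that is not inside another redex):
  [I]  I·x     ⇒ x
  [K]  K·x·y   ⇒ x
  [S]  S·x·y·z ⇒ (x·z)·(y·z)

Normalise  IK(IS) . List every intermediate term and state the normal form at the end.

  start: IK(IS)
  [1] K(IS)
  [2] KS

Answer: normal form = KS  (in 2 steps)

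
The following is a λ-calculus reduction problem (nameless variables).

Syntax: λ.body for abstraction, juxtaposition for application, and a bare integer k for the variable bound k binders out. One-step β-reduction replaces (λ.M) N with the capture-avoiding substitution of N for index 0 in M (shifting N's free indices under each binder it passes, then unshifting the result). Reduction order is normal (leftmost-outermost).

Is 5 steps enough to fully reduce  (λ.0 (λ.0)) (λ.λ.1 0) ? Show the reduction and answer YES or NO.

  start: (λ.0 (λ.0)) (λ.λ.1 0)
  [1] (λ.λ.1 0) (λ.0)
  [2] λ.(λ.0) 0
  [3] λ.0

Answer: YES — reaches normal form λ.0 in 3 ≤ 5 steps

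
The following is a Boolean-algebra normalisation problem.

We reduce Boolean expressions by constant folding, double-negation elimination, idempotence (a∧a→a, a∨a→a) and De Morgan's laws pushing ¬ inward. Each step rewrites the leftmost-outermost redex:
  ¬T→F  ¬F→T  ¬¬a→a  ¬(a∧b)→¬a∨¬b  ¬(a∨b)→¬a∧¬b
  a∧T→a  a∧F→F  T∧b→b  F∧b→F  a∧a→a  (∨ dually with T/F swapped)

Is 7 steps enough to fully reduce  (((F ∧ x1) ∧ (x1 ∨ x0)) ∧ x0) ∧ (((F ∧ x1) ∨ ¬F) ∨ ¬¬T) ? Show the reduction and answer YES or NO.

  start: (((F ∧ x1) ∧ (x1 ∨ x0)) ∧ x0) ∧ (((F ∧ x1) ∨ ¬F) ∨ ¬¬T)
  step 1: ((F ∧ (x1 ∨ x0)) ∧ x0) ∧ (((F ∧ x1) ∨ ¬F) ∨ ¬¬T)
  step 2: (F ∧ x0) ∧ (((F ∧ x1) ∨ ¬F) ∨ ¬¬T)
  step 3: F ∧ (((F ∧ x1) ∨ ¬F) ∨ ¬¬T)
  step 4: F

Answer: YES — reaches normal form F in 4 ≤ 7 steps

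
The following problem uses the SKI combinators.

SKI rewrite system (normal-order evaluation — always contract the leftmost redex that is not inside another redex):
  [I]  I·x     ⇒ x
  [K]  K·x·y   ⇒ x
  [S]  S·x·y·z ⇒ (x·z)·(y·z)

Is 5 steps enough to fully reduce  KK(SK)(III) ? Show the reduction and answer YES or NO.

  start: KK(SK)(III)
  [1] K(III)
  [2] K(II)
  [3] KI

Answer: YES — reaches normal form KI in 3 ≤ 5 steps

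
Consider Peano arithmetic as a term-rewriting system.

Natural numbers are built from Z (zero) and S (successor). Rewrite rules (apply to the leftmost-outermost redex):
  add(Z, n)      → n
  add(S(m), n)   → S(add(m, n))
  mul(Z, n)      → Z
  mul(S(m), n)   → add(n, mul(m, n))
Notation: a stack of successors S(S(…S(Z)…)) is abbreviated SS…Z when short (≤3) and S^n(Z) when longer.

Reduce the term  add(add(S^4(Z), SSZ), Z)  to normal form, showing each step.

  start: add(add(S^4(Z), SSZ), Z)
  →1  add(S(add(SSSZ, SSZ)), Z)
  →2  S(add(add(SSSZ, SSZ), Z))
  →3  S(add(S(add(SSZ, SSZ)), Z))
  →4  S(S(add(add(SSZ, SSZ), Z)))
  →5  S(S(add(S(add(SZ, SSZ)), Z)))
  →6  S(S(S(add(add(SZ, SSZ), Z))))
  →7  S(S(S(add(S(add(Z, SSZ)), Z))))
  →8  S(S(S(S(add(add(Z, SSZ), Z)))))
  →9  S(S(S(S(add(SSZ, Z)))))
  →10  S(S(S(S(S(add(SZ, Z))))))
  →11  S(S(S(S(S(S(add(Z, Z)))))))
  →12  S^6(Z)

Answer: normal form = S^6(Z)  (in 12 steps)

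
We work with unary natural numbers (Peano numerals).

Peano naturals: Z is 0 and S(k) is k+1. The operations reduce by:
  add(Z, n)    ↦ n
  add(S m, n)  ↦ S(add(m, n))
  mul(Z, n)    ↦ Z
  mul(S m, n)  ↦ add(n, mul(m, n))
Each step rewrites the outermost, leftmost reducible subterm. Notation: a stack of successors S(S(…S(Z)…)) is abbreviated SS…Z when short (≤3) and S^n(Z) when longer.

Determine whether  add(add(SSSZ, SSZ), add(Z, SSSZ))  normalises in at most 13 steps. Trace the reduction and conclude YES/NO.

  start: add(add(SSSZ, SSZ), add(Z, SSSZ))
  [1] add(S(add(SSZ, SSZ)), add(Z, SSSZ))
  [2] S(add(add(SSZ, SSZ), add(Z, SSSZ)))
  [3] S(add(S(add(SZ, SSZ)), add(Z, SSSZ)))
  [4] S(S(add(add(SZ, SSZ), add(Z, SSSZ))))
  [5] S(S(add(S(add(Z, SSZ)), add(Z, SSSZ))))
  [6] S(S(S(add(add(Z, SSZ), add(Z, SSSZ)))))
  [7] S(S(S(add(SSZ, add(Z, SSSZ)))))
  [8] S(S(S(S(add(SZ, add(Z, SSSZ))))))
  [9] S(S(S(S(S(add(Z, add(Z, SSSZ)))))))
  [10] S(S(S(S(S(add(Z, SSSZ))))))
  [11] S^8(Z)

Answer: YES — reaches normal form S^8(Z) in 11 ≤ 13 steps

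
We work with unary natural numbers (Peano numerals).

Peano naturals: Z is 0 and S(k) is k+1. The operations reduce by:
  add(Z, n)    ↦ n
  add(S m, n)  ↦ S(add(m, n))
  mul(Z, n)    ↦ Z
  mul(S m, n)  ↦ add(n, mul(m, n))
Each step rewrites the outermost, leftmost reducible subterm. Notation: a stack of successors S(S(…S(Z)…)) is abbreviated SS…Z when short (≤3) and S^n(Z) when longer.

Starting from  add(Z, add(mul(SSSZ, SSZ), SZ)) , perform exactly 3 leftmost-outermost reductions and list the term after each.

Answer: after 3 steps: add(S(add(SZ, mul(SSZ, SSZ))), SZ)

Working:
  start: add(Z, add(mul(SSSZ, SSZ), SZ))
  [1] add(mul(SSSZ, SSZ), SZ)
  [2] add(add(SSZ, mul(SSZ, SSZ)), SZ)
  [3] add(S(add(SZ, mul(SSZ, SSZ))), SZ)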